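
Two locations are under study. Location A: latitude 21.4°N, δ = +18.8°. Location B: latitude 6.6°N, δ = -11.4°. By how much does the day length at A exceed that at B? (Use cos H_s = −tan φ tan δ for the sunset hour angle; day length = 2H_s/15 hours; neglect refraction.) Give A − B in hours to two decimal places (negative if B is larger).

A: H_s = arccos(−tan 21.4° · tan 18.8°) = 97.67°, so 2H_s/15 = 13.0227 h.
B: H_s = arccos(−tan 6.6° · tan -11.4°) = 88.66°, so 2H_s/15 = 11.8213 h.
A − B = 13.0227 − 11.8213 = 1.2014 h.

+1.20 h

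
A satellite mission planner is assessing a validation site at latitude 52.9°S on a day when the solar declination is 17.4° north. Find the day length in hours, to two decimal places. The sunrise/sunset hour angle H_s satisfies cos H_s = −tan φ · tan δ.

−tan φ tan δ = −(-1.3222)(0.3134) = 0.4144; H_s = arccos(0.4144) = 65.52°.
Day length = 2 H_s / 15° h⁻¹ = 131.04° / 15 = 8.736 h.

8.74 hours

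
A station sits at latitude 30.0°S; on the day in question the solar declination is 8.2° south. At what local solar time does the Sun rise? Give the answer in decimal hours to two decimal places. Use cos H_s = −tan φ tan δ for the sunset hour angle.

The sunset hour angle satisfies cos H_s = −tan φ tan δ = -0.0832, giving H_s = 94.77°.
Sunrise is at 12 − H_s/15 = 12 − 6.318 = 5.682 h local solar time.

5.68 h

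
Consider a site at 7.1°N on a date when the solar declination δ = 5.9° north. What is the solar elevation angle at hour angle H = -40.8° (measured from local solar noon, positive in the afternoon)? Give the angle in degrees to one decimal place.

cos θ_z = sin(7.1°) sin(5.9°) + cos(7.1°) cos(5.9°) cos(-40.80°) = 0.0127 + 0.7472 = 0.7599.
θ_z = arccos(0.7599) = 40.54°, so the elevation is 90° − 40.54° = 49.46°.

49.5°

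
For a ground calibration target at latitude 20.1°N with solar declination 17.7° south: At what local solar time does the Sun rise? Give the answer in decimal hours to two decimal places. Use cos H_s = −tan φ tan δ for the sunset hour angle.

6.45 h

The sunset hour angle satisfies cos H_s = −tan φ tan δ = 0.1168, giving H_s = 83.29°.
Sunrise is at 12 − H_s/15 = 12 − 5.553 = 6.447 h local solar time.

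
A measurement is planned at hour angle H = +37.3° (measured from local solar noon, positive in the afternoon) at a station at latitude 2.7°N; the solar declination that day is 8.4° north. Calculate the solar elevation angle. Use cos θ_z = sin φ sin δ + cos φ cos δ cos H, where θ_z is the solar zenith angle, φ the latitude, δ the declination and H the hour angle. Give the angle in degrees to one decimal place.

52.5°

With φ = 2.7°, δ = 8.4°, H = 37.30°: sin φ sin δ = 0.0069, cos φ cos δ cos H = 0.7861, so cos θ_z = 0.7930.
θ_z = arccos(0.7930) = 37.53°, so the elevation is 90° − 37.53° = 52.47°.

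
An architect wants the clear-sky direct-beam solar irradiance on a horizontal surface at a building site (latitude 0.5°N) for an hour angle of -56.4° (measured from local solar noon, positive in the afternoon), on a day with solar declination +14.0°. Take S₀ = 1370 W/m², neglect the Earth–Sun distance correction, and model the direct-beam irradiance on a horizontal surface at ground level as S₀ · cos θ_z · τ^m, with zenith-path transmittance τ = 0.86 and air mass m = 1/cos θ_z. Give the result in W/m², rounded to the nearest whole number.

cos θ_z = sin(0.5°) sin(14.0°) + cos(0.5°) cos(14.0°) cos(-56.40°) = 0.0021 + 0.5369 = 0.5390.
Air mass m = 1/cos θ_z = 1/0.5390 = 1.855; τ^m = 0.86^1.855 = 0.7560.
Surface direct beam = 1370 × 0.5390 × 0.7560 = 558.25 W/m².

558 W/m²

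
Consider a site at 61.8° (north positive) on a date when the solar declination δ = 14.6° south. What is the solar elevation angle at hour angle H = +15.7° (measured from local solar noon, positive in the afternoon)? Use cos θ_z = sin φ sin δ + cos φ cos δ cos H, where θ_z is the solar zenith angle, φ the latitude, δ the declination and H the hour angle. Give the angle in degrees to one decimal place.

With φ = 61.8°, δ = -14.6°, H = 15.70°: sin φ sin δ = -0.2221, cos φ cos δ cos H = 0.4402, so cos θ_z = 0.2181.
θ_z = arccos(0.2181) = 77.40°, so the elevation is 90° − 77.40° = 12.60°.

12.6°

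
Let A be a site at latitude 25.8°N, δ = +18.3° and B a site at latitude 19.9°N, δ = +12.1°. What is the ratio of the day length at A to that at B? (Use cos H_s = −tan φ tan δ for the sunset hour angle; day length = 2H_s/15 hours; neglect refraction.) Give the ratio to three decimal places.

1.050

A: H_s = arccos(−tan 25.8° · tan 18.3°) = 99.20°, so 2H_s/15 = 13.2267 h.
B: H_s = arccos(−tan 19.9° · tan 12.1°) = 94.45°, so 2H_s/15 = 12.5933 h.
Ratio A/B = 13.2267 / 12.5933 = 1.0503.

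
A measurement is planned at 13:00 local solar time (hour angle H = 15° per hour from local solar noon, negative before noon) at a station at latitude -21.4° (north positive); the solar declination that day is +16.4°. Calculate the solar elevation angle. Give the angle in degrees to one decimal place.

49.4°

Hour angle H = 15° × (13 − 12) = 15.00°.
cos θ_z = sin(-21.4°) sin(16.4°) + cos(-21.4°) cos(16.4°) cos(15.00°) = -0.1030 + 0.8627 = 0.7597.
θ_z = arccos(0.7597) = 40.56°, so the elevation is 90° − 40.56° = 49.44°.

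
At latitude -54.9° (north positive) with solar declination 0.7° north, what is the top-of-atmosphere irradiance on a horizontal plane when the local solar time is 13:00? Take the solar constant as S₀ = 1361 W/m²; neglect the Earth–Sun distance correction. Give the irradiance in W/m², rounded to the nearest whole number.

742 W/m²

Hour angle H = 15° × (13 − 12) = 15.00°.
cos θ_z = sin(-54.9°) sin(0.7°) + cos(-54.9°) cos(0.7°) cos(15.00°) = -0.0100 + 0.5554 = 0.5454.
Top-of-atmosphere irradiance = S₀ cos θ_z = 1361 × 0.5454 = 742.29 W/m².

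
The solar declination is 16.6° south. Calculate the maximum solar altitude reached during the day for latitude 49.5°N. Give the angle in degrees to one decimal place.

At local solar noon the hour angle is zero, so the elevation is 90° − |φ − δ| = 90° − |49.5° − (-16.6°)| = 90° − 66.1° = 23.9°.

23.9°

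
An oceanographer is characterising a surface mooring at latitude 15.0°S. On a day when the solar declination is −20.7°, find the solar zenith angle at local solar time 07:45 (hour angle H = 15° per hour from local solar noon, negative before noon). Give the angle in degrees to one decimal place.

Hour angle H = 15° × (7.75 − 12) = -63.75°.
cos θ_z = sin(-15.0°) sin(-20.7°) + cos(-15.0°) cos(-20.7°) cos(-63.75°) = 0.0915 + 0.3996 = 0.4911.
θ_z = arccos(0.4911) = 60.59°.

60.6°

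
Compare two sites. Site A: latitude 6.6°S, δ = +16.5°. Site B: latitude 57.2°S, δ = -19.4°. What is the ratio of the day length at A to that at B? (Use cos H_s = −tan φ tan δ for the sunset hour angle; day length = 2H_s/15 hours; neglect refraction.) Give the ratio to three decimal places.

A: H_s = arccos(−tan -6.6° · tan 16.5°) = 88.04°, so 2H_s/15 = 11.7387 h.
B: H_s = arccos(−tan -57.2° · tan -19.4°) = 123.12°, so 2H_s/15 = 16.4160 h.
Ratio A/B = 11.7387 / 16.4160 = 0.7151.

0.715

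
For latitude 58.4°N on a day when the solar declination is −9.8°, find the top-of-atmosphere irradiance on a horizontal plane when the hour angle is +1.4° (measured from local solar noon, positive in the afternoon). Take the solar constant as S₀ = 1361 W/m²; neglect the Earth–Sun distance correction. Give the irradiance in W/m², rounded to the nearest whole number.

cos θ_z = sin(58.4°) sin(-9.8°) + cos(58.4°) cos(-9.8°) cos(1.40°) = -0.1450 + 0.5162 = 0.3712.
Top-of-atmosphere irradiance = S₀ cos θ_z = 1361 × 0.3712 = 505.20 W/m².

505 W/m²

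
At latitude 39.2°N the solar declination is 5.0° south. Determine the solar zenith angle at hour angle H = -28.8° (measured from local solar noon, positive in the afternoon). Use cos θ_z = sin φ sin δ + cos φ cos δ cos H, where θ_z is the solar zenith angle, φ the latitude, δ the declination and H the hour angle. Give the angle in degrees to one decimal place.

With φ = 39.2°, δ = -5.0°, H = -28.80°: sin φ sin δ = -0.0551, cos φ cos δ cos H = 0.6765, so cos θ_z = 0.6214.
θ_z = arccos(0.6214) = 51.58°.

51.6°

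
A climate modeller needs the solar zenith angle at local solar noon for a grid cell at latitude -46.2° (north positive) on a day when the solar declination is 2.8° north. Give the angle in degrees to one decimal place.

At local solar noon the hour angle is zero, so the zenith angle is |φ − δ| = |-46.2° − (2.8°)| = 49.0°.

49.0°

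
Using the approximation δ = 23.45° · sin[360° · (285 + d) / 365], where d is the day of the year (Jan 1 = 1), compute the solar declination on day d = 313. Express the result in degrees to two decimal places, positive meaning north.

360 × (285 + 313) / 365 = 589.808°; sin(589.808°) = -0.7639.
δ = 23.45 × -0.7639 = -17.913° ≈ -17.91°.

-17.91°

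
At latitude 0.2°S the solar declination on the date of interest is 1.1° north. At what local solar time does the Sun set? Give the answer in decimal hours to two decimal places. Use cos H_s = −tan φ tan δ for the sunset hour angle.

−tan φ tan δ = −(-0.0035)(0.0192) = 0.0001; H_s = arccos(0.0001) = 89.99°.
Sunset is at 12 + H_s/15 = 12 + 5.999 = 17.999 h local solar time.

18.00 h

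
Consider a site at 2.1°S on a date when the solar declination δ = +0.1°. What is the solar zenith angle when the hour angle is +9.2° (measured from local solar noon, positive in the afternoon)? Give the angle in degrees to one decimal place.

With φ = -2.1°, δ = 0.1°, H = 9.20°: sin φ sin δ = -0.0001, cos φ cos δ cos H = 0.9865, so cos θ_z = 0.9864.
θ_z = arccos(0.9864) = 9.46°.

9.5°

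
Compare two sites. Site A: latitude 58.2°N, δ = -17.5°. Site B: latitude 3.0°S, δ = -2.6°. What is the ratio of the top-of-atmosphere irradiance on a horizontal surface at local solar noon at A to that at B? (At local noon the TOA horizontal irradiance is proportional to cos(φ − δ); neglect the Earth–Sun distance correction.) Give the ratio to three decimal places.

0.247

A: cos θ_z = cos(58.2° − (-17.5°)) = 0.2470.
B: cos θ_z = cos(-3.0° − (-2.6°)) = 1.0000.
Ratio A/B = 0.2470 / 1.0000 = 0.2470.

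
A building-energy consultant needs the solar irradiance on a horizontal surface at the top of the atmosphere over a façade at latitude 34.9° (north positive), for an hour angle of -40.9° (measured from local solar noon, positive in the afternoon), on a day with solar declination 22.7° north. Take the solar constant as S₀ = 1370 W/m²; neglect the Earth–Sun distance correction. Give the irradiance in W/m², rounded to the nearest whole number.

1086 W/m²

With φ = 34.9°, δ = 22.7°, H = -40.90°: sin φ sin δ = 0.2208, cos φ cos δ cos H = 0.5719, so cos θ_z = 0.7927.
Top-of-atmosphere irradiance = S₀ cos θ_z = 1370 × 0.7927 = 1086.00 W/m².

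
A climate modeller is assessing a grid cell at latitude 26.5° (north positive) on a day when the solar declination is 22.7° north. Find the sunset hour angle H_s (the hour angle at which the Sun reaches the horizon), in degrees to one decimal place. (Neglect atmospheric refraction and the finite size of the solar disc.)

102.0°

cos H_s = −tan(26.5°) · tan(22.7°) = -0.2086, so H_s = arccos(-0.2086) = 102.04°.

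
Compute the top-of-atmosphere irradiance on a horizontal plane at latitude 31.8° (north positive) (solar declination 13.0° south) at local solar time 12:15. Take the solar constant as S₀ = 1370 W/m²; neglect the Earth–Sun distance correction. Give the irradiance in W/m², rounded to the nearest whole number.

970 W/m²

Hour angle H = 15° × (12.25 − 12) = 3.75°.
cos θ_z = sin φ sin δ + cos φ cos δ cos H = (0.5270)(-0.2250) + (0.8499)(0.9744)(0.9979) = 0.7078.
Top-of-atmosphere irradiance = S₀ cos θ_z = 1370 × 0.7078 = 969.69 W/m².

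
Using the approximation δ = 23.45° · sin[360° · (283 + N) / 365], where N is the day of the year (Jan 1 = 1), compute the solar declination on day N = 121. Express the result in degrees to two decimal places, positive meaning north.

+14.59°

360 × (283 + 121) / 365 = 398.466°; sin(398.466°) = 0.6221.
δ = 23.45 × 0.6221 = 14.588° ≈ +14.59°.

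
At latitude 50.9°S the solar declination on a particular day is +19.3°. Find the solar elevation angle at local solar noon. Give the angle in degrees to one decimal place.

At local solar noon the hour angle is zero, so the elevation is 90° − |φ − δ| = 90° − |-50.9° − (19.3°)| = 90° − 70.2° = 19.8°.

19.8°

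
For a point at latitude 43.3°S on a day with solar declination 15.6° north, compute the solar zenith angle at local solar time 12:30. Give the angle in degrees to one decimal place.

59.3°

Hour angle H = 15° × (12.5 − 12) = 7.50°.
cos θ_z = sin(-43.3°) sin(15.6°) + cos(-43.3°) cos(15.6°) cos(7.50°) = -0.1844 + 0.6950 = 0.5106.
θ_z = arccos(0.5106) = 59.30°.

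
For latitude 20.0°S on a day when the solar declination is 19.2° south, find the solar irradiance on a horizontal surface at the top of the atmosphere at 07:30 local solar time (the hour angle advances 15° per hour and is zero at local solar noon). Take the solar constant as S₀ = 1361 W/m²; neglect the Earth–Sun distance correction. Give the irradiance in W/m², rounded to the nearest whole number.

615 W/m²

Hour angle H = 15° × (7.5 − 12) = -67.50°.
cos θ_z = sin(-20.0°) sin(-19.2°) + cos(-20.0°) cos(-19.2°) cos(-67.50°) = 0.1125 + 0.3396 = 0.4521.
Top-of-atmosphere irradiance = S₀ cos θ_z = 1361 × 0.4521 = 615.31 W/m².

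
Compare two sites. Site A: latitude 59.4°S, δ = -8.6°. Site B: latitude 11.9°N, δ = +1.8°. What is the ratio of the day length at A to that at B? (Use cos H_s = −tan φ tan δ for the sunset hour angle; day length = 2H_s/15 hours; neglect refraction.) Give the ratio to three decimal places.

1.160

A: H_s = arccos(−tan -59.4° · tan -8.6°) = 104.82°, so 2H_s/15 = 13.9760 h.
B: H_s = arccos(−tan 11.9° · tan 1.8°) = 90.38°, so 2H_s/15 = 12.0507 h.
Ratio A/B = 13.9760 / 12.0507 = 1.1598.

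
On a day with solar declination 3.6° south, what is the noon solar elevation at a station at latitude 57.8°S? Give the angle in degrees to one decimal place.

35.8°

At local solar noon the hour angle is zero, so the elevation is 90° − |φ − δ| = 90° − |-57.8° − (-3.6°)| = 90° − 54.2° = 35.8°.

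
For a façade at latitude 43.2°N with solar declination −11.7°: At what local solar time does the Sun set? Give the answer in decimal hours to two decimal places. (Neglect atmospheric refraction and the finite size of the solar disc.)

cos H_s = −tan(43.2°) · tan(-11.7°) = 0.1945, so H_s = arccos(0.1945) = 78.78°.
Sunset is at 12 + H_s/15 = 12 + 5.252 = 17.252 h local solar time.

17.25 h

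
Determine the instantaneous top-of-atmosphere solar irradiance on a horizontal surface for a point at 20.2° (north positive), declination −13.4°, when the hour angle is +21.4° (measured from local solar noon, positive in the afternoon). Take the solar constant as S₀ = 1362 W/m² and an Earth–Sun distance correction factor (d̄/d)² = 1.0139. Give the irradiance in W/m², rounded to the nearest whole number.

With φ = 20.2°, δ = -13.4°, H = 21.40°: sin φ sin δ = -0.0800, cos φ cos δ cos H = 0.8500, so cos θ_z = 0.7700.
Top-of-atmosphere irradiance = S₀ (d̄/d)² cos θ_z = 1362 × 1.0139 × 0.7700 = 1063.32 W/m².

1063 W/m²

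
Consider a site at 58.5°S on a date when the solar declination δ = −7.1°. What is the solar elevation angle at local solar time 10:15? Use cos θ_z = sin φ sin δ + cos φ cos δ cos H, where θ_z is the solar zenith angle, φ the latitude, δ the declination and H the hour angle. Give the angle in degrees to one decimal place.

Hour angle H = 15° × (10.25 − 12) = -26.25°.
cos θ_z = sin(-58.5°) sin(-7.1°) + cos(-58.5°) cos(-7.1°) cos(-26.25°) = 0.1054 + 0.4650 = 0.5704.
θ_z = arccos(0.5704) = 55.22°, so the elevation is 90° − 55.22° = 34.78°.

34.8°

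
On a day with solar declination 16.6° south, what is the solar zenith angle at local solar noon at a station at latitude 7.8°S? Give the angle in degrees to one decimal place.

At local solar noon the hour angle is zero, so the zenith angle is |φ − δ| = |-7.8° − (-16.6°)| = 8.8°.

8.8°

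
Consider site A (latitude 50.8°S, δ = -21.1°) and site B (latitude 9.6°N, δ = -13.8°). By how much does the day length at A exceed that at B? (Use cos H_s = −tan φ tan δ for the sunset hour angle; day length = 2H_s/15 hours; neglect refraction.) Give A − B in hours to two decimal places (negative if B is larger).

A: H_s = arccos(−tan -50.8° · tan -21.1°) = 118.24°, so 2H_s/15 = 15.7653 h.
B: H_s = arccos(−tan 9.6° · tan -13.8°) = 87.62°, so 2H_s/15 = 11.6827 h.
A − B = 15.7653 − 11.6827 = 4.0826 h.

+4.08 h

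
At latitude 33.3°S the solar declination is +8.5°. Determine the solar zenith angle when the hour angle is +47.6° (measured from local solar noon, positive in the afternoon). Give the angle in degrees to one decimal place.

61.6°

cos θ_z = sin φ sin δ + cos φ cos δ cos H = (-0.5490)(0.1478) + (0.8358)(0.9890)(0.6743) = 0.4762.
θ_z = arccos(0.4762) = 61.56°.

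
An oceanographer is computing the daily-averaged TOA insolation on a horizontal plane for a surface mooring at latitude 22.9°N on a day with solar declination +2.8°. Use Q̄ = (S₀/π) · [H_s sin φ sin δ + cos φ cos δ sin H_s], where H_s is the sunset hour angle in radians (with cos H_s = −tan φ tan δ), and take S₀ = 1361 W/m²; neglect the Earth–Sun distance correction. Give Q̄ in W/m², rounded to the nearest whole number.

cos H_s = −tan(22.9°) · tan(2.8°) = -0.0207, so H_s = arccos(-0.0207) = 91.19°. In radians, H_s = 1.5916.
H_s sin φ sin δ = 1.5916 × 0.3891 × 0.0488 = 0.0302.
cos φ cos δ sin H_s = 0.9212 × 0.9988 × 0.9998 = 0.9199.
Q̄ = (1361/π) × (0.0302 + 0.9199) = 433.22 × 0.9501 = 411.60 W/m².

412 W/m²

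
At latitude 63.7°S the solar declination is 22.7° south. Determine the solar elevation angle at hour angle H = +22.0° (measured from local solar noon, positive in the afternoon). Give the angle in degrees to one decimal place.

46.5°

cos θ_z = sin φ sin δ + cos φ cos δ cos H = (-0.8965)(-0.3859) + (0.4431)(0.9225)(0.9272) = 0.7250.
θ_z = arccos(0.7250) = 43.53°, so the elevation is 90° − 43.53° = 46.47°.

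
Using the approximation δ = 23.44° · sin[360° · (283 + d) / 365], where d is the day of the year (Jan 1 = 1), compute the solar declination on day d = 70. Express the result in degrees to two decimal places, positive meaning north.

360 × (283 + 70) / 365 = 348.164°; sin(348.164°) = -0.2051.
δ = 23.44 × -0.2051 = -4.808° ≈ -4.81°.

-4.81°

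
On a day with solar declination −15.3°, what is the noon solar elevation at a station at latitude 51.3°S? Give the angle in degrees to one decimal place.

54.0°

At local solar noon the hour angle is zero, so the elevation is 90° − |φ − δ| = 90° − |-51.3° − (-15.3°)| = 90° − 36.0° = 54.0°.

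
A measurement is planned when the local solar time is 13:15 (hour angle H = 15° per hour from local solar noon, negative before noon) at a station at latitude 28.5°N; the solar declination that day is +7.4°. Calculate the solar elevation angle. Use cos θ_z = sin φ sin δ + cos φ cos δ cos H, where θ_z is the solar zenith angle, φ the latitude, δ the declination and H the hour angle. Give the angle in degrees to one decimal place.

62.5°

Hour angle H = 15° × (13.25 − 12) = 18.75°.
With φ = 28.5°, δ = 7.4°, H = 18.75°: sin φ sin δ = 0.0615, cos φ cos δ cos H = 0.8252, so cos θ_z = 0.8867.
θ_z = arccos(0.8867) = 27.54°, so the elevation is 90° − 27.54° = 62.46°.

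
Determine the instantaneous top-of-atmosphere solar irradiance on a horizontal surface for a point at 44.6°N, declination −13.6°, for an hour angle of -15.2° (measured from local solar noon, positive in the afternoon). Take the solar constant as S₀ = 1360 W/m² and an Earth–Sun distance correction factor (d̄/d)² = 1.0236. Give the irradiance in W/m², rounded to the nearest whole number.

700 W/m²

With φ = 44.6°, δ = -13.6°, H = -15.20°: sin φ sin δ = -0.1651, cos φ cos δ cos H = 0.6679, so cos θ_z = 0.5028.
Top-of-atmosphere irradiance = S₀ (d̄/d)² cos θ_z = 1360 × 1.0236 × 0.5028 = 699.95 W/m².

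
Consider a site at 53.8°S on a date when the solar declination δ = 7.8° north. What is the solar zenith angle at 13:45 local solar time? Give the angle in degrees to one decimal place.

Hour angle H = 15° × (13.75 − 12) = 26.25°.
With φ = -53.8°, δ = 7.8°, H = 26.25°: sin φ sin δ = -0.1095, cos φ cos δ cos H = 0.5248, so cos θ_z = 0.4153.
θ_z = arccos(0.4153) = 65.46°.

65.5°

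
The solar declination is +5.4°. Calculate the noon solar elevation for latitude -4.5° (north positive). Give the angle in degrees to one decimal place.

80.1°

At local solar noon the hour angle is zero, so the elevation is 90° − |φ − δ| = 90° − |-4.5° − (5.4°)| = 90° − 9.9° = 80.1°.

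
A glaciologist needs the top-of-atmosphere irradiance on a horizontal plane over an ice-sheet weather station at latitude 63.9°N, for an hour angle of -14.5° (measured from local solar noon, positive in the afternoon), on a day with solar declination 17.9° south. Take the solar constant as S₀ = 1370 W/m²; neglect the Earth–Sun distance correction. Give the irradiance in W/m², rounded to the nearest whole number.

cos θ_z = sin(63.9°) sin(-17.9°) + cos(63.9°) cos(-17.9°) cos(-14.50°) = -0.2760 + 0.4053 = 0.1293.
Top-of-atmosphere irradiance = S₀ cos θ_z = 1370 × 0.1293 = 177.14 W/m².

177 W/m²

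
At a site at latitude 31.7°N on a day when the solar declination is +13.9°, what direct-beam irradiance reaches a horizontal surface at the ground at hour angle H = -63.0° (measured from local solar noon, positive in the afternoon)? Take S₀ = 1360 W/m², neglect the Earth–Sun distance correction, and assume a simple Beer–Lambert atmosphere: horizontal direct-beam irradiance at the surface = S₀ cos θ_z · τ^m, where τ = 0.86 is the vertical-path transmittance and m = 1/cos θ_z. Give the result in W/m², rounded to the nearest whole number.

cos θ_z = sin(31.7°) sin(13.9°) + cos(31.7°) cos(13.9°) cos(-63.00°) = 0.1262 + 0.3749 = 0.5011.
Air mass m = 1/cos θ_z = 1/0.5011 = 1.996; τ^m = 0.86^1.996 = 0.7400.
Surface direct beam = 1360 × 0.5011 × 0.7400 = 504.31 W/m².

504 W/m²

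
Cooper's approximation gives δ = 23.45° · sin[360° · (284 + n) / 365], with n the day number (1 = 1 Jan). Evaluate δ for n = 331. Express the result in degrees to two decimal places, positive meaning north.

-21.52°

360 × (284 + 331) / 365 = 606.575°; sin(606.575°) = -0.9176.
δ = 23.45 × -0.9176 = -21.518° ≈ -21.52°.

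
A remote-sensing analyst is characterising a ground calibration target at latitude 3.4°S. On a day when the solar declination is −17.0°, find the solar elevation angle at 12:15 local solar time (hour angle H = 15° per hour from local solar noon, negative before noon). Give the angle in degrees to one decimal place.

Hour angle H = 15° × (12.25 − 12) = 3.75°.
With φ = -3.4°, δ = -17.0°, H = 3.75°: sin φ sin δ = 0.0173, cos φ cos δ cos H = 0.9526, so cos θ_z = 0.9699.
θ_z = arccos(0.9699) = 14.09°, so the elevation is 90° − 14.09° = 75.91°.

75.9°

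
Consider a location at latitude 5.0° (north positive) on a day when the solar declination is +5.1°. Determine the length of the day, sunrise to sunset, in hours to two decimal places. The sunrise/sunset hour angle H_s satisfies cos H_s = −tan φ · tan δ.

−tan φ tan δ = −(0.0875)(0.0892) = -0.0078; H_s = arccos(-0.0078) = 90.45°.
Day length = 2 H_s / 15° h⁻¹ = 180.90° / 15 = 12.060 h.

12.06 hours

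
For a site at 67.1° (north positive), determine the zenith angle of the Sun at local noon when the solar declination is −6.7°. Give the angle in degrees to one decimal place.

73.8°

At local solar noon the hour angle is zero, so the zenith angle is |φ − δ| = |67.1° − (-6.7°)| = 73.8°.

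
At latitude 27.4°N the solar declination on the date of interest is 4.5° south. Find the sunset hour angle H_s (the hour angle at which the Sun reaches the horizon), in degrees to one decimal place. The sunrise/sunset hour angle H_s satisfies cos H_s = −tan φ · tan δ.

cos H_s = −tan(27.4°) · tan(-4.5°) = 0.0408, so H_s = arccos(0.0408) = 87.66°.

87.7°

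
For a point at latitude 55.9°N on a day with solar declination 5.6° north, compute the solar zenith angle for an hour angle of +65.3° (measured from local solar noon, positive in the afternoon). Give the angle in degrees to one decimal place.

71.7°

cos θ_z = sin φ sin δ + cos φ cos δ cos H = (0.8281)(0.0976) + (0.5606)(0.9952)(0.4179) = 0.3140.
θ_z = arccos(0.3140) = 71.70°.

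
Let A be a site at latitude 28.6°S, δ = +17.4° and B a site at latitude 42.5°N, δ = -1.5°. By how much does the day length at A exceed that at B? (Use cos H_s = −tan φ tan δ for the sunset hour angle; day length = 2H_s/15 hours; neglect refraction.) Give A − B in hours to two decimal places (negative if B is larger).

A: H_s = arccos(−tan -28.6° · tan 17.4°) = 80.16°, so 2H_s/15 = 10.6880 h.
B: H_s = arccos(−tan 42.5° · tan -1.5°) = 88.63°, so 2H_s/15 = 11.8173 h.
A − B = 10.6880 − 11.8173 = -1.1293 h.

-1.13 h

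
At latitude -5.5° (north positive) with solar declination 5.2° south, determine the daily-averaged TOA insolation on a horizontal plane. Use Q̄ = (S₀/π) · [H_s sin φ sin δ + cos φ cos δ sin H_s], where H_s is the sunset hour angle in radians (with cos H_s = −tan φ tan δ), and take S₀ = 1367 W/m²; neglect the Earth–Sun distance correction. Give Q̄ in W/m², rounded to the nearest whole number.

437 W/m²

−tan φ tan δ = −(-0.0963)(-0.0910) = -0.0088; H_s = arccos(-0.0088) = 90.50°. In radians, H_s = 1.5795.
H_s sin φ sin δ = 1.5795 × -0.0958 × -0.0906 = 0.0137.
cos φ cos δ sin H_s = 0.9954 × 0.9959 × 1.0000 = 0.9913.
Q̄ = (1367/π) × (0.0137 + 0.9913) = 435.13 × 1.0050 = 437.31 W/m².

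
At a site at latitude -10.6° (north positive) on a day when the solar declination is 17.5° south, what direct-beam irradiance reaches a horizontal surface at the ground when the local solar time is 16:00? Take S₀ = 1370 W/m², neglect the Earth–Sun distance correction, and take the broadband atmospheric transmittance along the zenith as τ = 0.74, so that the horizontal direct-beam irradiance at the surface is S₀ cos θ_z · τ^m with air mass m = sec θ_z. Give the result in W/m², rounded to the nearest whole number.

404 W/m²

Hour angle H = 15° × (16 − 12) = 60.00°.
cos θ_z = sin(-10.6°) sin(-17.5°) + cos(-10.6°) cos(-17.5°) cos(60.00°) = 0.0553 + 0.4687 = 0.5240.
Air mass m = 1/cos θ_z = 1/0.5240 = 1.908; τ^m = 0.74^1.908 = 0.5630.
Surface direct beam = 1370 × 0.5240 × 0.5630 = 404.17 W/m².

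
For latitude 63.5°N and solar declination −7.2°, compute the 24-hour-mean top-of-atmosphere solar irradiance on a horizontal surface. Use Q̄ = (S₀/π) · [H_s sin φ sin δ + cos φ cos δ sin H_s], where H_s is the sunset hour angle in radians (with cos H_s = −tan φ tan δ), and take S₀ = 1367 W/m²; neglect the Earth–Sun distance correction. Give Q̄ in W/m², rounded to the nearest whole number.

122 W/m²

cos H_s = −tan(63.5°) · tan(-7.2°) = 0.2534, so H_s = arccos(0.2534) = 75.32°. In radians, H_s = 1.3146.
H_s sin φ sin δ = 1.3146 × 0.8949 × -0.1253 = -0.1474.
cos φ cos δ sin H_s = 0.4462 × 0.9921 × 0.9674 = 0.4282.
Q̄ = (1367/π) × (-0.1474 + 0.4282) = 435.13 × 0.2808 = 122.18 W/m².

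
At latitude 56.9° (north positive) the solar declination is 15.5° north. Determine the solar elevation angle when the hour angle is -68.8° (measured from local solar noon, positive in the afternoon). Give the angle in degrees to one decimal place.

cos θ_z = sin φ sin δ + cos φ cos δ cos H = (0.8377)(0.2672) + (0.5461)(0.9636)(0.3616) = 0.4141.
θ_z = arccos(0.4141) = 65.54°, so the elevation is 90° − 65.54° = 24.46°.

24.5°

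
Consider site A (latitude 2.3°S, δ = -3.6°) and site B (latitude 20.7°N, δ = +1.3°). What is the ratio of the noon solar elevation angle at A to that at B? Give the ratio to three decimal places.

A: 90° − |-2.3 − (-3.6)| = 88.70°.
B: 90° − |20.7 − (1.3)| = 70.60°.
Ratio A/B = 88.7000 / 70.6000 = 1.2564.

1.256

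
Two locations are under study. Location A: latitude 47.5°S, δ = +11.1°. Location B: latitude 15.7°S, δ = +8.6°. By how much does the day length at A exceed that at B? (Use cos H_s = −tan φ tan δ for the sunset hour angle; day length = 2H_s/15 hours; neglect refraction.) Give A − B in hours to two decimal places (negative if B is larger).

-1.32 h

A: H_s = arccos(−tan -47.5° · tan 11.1°) = 77.64°, so 2H_s/15 = 10.3520 h.
B: H_s = arccos(−tan -15.7° · tan 8.6°) = 87.56°, so 2H_s/15 = 11.6747 h.
A − B = 10.3520 − 11.6747 = -1.3227 h.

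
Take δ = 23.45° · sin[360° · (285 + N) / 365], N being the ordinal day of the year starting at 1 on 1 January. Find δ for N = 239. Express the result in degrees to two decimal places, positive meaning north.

+9.23°

360 × (285 + 239) / 365 = 516.822°; sin(516.822°) = 0.3936.
δ = 23.45 × 0.3936 = 9.230° ≈ +9.23°.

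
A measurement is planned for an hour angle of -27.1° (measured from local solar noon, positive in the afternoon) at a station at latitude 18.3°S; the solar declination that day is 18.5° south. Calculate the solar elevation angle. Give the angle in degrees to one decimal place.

64.3°

cos θ_z = sin φ sin δ + cos φ cos δ cos H = (-0.3140)(-0.3173) + (0.9494)(0.9483)(0.8902) = 0.9011.
θ_z = arccos(0.9011) = 25.70°, so the elevation is 90° − 25.70° = 64.30°.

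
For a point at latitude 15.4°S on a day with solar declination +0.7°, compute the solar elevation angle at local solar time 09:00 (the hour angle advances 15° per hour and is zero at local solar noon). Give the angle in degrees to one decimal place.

Hour angle H = 15° × (9 − 12) = -45.00°.
With φ = -15.4°, δ = 0.7°, H = -45.00°: sin φ sin δ = -0.0032, cos φ cos δ cos H = 0.6817, so cos θ_z = 0.6785.
θ_z = arccos(0.6785) = 47.27°, so the elevation is 90° − 47.27° = 42.73°.

42.7°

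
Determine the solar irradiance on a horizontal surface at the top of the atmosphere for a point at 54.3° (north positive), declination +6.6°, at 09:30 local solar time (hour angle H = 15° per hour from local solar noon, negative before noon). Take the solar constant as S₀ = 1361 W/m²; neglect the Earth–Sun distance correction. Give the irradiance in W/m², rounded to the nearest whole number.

753 W/m²

Hour angle H = 15° × (9.5 − 12) = -37.50°.
cos θ_z = sin φ sin δ + cos φ cos δ cos H = (0.8121)(0.1149) + (0.5835)(0.9934)(0.7934) = 0.5532.
Top-of-atmosphere irradiance = S₀ cos θ_z = 1361 × 0.5532 = 752.91 W/m².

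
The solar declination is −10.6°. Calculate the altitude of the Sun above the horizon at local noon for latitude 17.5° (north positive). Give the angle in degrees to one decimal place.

61.9°

At local solar noon the hour angle is zero, so the elevation is 90° − |φ − δ| = 90° − |17.5° − (-10.6°)| = 90° − 28.1° = 61.9°.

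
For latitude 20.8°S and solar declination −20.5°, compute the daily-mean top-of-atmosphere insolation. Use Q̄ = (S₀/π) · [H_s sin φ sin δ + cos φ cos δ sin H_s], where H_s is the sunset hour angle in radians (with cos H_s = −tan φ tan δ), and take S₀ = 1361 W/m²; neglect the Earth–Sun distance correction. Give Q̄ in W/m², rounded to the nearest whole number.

468 W/m²

−tan φ tan δ = −(-0.3799)(-0.3739) = -0.1420; H_s = arccos(-0.1420) = 98.16°. In radians, H_s = 1.7132.
H_s sin φ sin δ = 1.7132 × -0.3551 × -0.3502 = 0.2130.
cos φ cos δ sin H_s = 0.9348 × 0.9367 × 0.9899 = 0.8668.
Q̄ = (1361/π) × (0.2130 + 0.8668) = 433.22 × 1.0798 = 467.79 W/m².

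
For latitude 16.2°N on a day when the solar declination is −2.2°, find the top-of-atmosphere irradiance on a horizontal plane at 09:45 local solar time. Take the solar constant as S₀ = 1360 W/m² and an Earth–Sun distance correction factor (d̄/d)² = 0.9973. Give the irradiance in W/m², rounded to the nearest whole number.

Hour angle H = 15° × (9.75 − 12) = -33.75°.
cos θ_z = sin(16.2°) sin(-2.2°) + cos(16.2°) cos(-2.2°) cos(-33.75°) = -0.0107 + 0.7979 = 0.7872.
Top-of-atmosphere irradiance = S₀ (d̄/d)² cos θ_z = 1360 × 0.9973 × 0.7872 = 1067.70 W/m².

1068 W/m²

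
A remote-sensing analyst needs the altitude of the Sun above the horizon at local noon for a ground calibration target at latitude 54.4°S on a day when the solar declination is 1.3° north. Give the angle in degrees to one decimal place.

34.3°

At local solar noon the hour angle is zero, so the elevation is 90° − |φ − δ| = 90° − |-54.4° − (1.3°)| = 90° − 55.7° = 34.3°.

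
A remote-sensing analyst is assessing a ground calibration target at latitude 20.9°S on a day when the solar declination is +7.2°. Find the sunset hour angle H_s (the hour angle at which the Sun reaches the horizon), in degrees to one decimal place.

87.2°

cos H_s = −tan(-20.9°) · tan(7.2°) = 0.0482, so H_s = arccos(0.0482) = 87.24°.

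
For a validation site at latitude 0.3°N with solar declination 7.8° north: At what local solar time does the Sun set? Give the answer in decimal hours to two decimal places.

cos H_s = −tan(0.3°) · tan(7.8°) = -0.0007, so H_s = arccos(-0.0007) = 90.04°.
Sunset is at 12 + H_s/15 = 12 + 6.003 = 18.003 h local solar time.

18.00 h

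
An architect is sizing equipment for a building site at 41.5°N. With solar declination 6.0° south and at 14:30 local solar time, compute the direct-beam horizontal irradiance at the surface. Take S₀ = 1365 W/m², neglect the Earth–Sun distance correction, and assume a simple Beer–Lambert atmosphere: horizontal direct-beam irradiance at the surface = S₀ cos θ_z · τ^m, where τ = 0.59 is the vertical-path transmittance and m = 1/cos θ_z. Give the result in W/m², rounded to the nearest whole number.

259 W/m²

Hour angle H = 15° × (14.5 − 12) = 37.50°.
With φ = 41.5°, δ = -6.0°, H = 37.50°: sin φ sin δ = -0.0693, cos φ cos δ cos H = 0.5909, so cos θ_z = 0.5216.
Air mass m = 1/cos θ_z = 1/0.5216 = 1.917; τ^m = 0.59^1.917 = 0.3637.
Surface direct beam = 1365 × 0.5216 × 0.3637 = 258.95 W/m².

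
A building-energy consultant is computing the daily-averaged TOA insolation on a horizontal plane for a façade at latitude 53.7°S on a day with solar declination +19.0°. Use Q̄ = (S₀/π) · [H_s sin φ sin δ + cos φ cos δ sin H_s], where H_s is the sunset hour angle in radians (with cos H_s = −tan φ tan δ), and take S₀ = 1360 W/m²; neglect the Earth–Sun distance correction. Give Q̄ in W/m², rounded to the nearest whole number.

91 W/m²

−tan φ tan δ = −(-1.3613)(0.3443) = 0.4687; H_s = arccos(0.4687) = 62.05°. In radians, H_s = 1.0830.
H_s sin φ sin δ = 1.0830 × -0.8059 × 0.3256 = -0.2842.
cos φ cos δ sin H_s = 0.5920 × 0.9455 × 0.8834 = 0.4945.
Q̄ = (1360/π) × (-0.2842 + 0.4945) = 432.90 × 0.2103 = 91.04 W/m².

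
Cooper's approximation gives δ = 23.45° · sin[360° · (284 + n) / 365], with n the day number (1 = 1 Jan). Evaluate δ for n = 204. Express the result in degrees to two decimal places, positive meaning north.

+20.03°

360 × (284 + 204) / 365 = 481.315°; sin(481.315°) = 0.8543.
δ = 23.45 × 0.8543 = 20.033° ≈ +20.03°.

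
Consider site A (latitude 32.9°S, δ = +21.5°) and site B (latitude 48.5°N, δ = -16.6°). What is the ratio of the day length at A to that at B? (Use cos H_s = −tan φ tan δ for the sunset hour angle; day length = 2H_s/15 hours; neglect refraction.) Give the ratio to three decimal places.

1.070

A: H_s = arccos(−tan -32.9° · tan 21.5°) = 75.24°, so 2H_s/15 = 10.0320 h.
B: H_s = arccos(−tan 48.5° · tan -16.6°) = 70.31°, so 2H_s/15 = 9.3747 h.
Ratio A/B = 10.0320 / 9.3747 = 1.0701.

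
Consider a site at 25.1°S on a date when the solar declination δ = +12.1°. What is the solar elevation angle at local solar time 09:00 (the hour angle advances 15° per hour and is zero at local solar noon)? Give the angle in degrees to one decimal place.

32.5°

Hour angle H = 15° × (9 − 12) = -45.00°.
With φ = -25.1°, δ = 12.1°, H = -45.00°: sin φ sin δ = -0.0889, cos φ cos δ cos H = 0.6261, so cos θ_z = 0.5372.
θ_z = arccos(0.5372) = 57.51°, so the elevation is 90° − 57.51° = 32.49°.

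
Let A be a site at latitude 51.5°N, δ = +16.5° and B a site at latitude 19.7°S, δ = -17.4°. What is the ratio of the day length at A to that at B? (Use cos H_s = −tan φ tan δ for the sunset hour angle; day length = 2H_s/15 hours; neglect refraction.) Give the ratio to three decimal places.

A: H_s = arccos(−tan 51.5° · tan 16.5°) = 111.86°, so 2H_s/15 = 14.9147 h.
B: H_s = arccos(−tan -19.7° · tan -17.4°) = 96.44°, so 2H_s/15 = 12.8587 h.
Ratio A/B = 14.9147 / 12.8587 = 1.1599.

1.160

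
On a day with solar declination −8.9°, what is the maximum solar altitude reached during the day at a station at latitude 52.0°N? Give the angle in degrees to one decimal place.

29.1°

At local solar noon the hour angle is zero, so the elevation is 90° − |φ − δ| = 90° − |52.0° − (-8.9°)| = 90° − 60.9° = 29.1°.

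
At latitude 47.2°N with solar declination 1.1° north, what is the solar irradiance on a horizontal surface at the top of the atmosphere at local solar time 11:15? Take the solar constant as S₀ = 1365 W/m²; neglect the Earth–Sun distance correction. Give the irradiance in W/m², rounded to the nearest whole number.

Hour angle H = 15° × (11.25 − 12) = -11.25°.
cos θ_z = sin φ sin δ + cos φ cos δ cos H = (0.7337)(0.0192) + (0.6794)(0.9998)(0.9808) = 0.6803.
Top-of-atmosphere irradiance = S₀ cos θ_z = 1365 × 0.6803 = 928.61 W/m².

929 W/m²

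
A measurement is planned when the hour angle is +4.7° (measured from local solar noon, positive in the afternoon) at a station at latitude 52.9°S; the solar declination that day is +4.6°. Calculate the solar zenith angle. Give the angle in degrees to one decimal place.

With φ = -52.9°, δ = 4.6°, H = 4.70°: sin φ sin δ = -0.0640, cos φ cos δ cos H = 0.5992, so cos θ_z = 0.5352.
θ_z = arccos(0.5352) = 57.64°.

57.6°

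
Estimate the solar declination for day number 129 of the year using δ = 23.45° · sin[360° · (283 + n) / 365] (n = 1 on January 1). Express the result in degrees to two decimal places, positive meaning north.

360 × (283 + 129) / 365 = 406.356°; sin(406.356°) = 0.7236.
δ = 23.45 × 0.7236 = 16.968° ≈ +16.97°.

+16.97°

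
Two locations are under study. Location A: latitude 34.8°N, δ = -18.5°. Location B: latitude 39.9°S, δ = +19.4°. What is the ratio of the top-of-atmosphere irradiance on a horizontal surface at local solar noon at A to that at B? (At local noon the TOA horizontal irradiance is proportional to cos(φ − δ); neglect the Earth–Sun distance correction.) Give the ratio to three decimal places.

A: cos θ_z = cos(34.8° − (-18.5°)) = 0.5976.
B: cos θ_z = cos(-39.9° − (19.4°)) = 0.5105.
Ratio A/B = 0.5976 / 0.5105 = 1.1706.

1.171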